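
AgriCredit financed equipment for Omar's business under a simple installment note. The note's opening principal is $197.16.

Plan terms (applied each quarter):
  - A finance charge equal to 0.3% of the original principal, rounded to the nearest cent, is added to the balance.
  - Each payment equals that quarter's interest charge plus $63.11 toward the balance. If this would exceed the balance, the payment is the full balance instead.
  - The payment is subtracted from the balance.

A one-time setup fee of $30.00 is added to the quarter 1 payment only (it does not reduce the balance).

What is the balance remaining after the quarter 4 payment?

$0.00

Quarter 1: $197.16 +$0.59 interest = $197.75; pay $63.70 (+ $30.00 fee) → $134.05
Quarter 2: $134.05 +$0.59 interest = $134.64; pay $63.70 → $70.94
Quarter 3: $70.94 +$0.59 interest = $71.53; pay $63.70 → $7.83
Quarter 4: $7.83 +$0.59 interest = $8.42; pay $8.42 → $0.00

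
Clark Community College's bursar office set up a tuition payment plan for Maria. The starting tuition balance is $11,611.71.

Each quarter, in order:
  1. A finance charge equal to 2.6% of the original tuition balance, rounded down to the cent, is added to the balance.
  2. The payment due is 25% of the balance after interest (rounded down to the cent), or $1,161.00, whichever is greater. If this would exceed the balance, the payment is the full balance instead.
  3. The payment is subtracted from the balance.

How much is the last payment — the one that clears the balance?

$1,158.66

Quarter 1: opening $11,611.71; interest $301.90 → $11,913.61; payment $2,978.40; balance $8,935.21
Quarter 2: opening $8,935.21; interest $301.90 → $9,237.11; payment $2,309.27; balance $6,927.84
Quarter 3: opening $6,927.84; interest $301.90 → $7,229.74; payment $1,807.43; balance $5,422.31
Quarter 4: opening $5,422.31; interest $301.90 → $5,724.21; payment $1,431.05; balance $4,293.16
Quarter 5: opening $4,293.16; interest $301.90 → $4,595.06; payment $1,161.00; balance $3,434.06
Quarter 6: opening $3,434.06; interest $301.90 → $3,735.96; payment $1,161.00; balance $2,574.96
Quarter 7: opening $2,574.96; interest $301.90 → $2,876.86; payment $1,161.00; balance $1,715.86
Quarter 8: opening $1,715.86; interest $301.90 → $2,017.76; payment $1,161.00; balance $856.76
Quarter 9: opening $856.76; interest $301.90 → $1,158.66; payment $1,158.66; balance $0.00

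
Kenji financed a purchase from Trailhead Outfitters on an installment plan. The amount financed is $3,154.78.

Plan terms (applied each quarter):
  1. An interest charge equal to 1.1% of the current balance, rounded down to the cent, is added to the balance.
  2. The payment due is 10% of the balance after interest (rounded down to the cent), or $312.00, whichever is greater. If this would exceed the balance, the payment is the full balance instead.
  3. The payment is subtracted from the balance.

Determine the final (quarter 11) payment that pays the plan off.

$235.29

# | Opening | Interest | Payment | End bal
1 | $3,154.78 | $34.70 | $318.94 | $2,870.54
2 | $2,870.54 | $31.57 | $312.00 | $2,590.11
3 | $2,590.11 | $28.49 | $312.00 | $2,306.60
4 | $2,306.60 | $25.37 | $312.00 | $2,019.97
5 | $2,019.97 | $22.21 | $312.00 | $1,730.18
6 | $1,730.18 | $19.03 | $312.00 | $1,437.21
7 | $1,437.21 | $15.80 | $312.00 | $1,141.01
8 | $1,141.01 | $12.55 | $312.00 | $841.56
9 | $841.56 | $9.25 | $312.00 | $538.81
10 | $538.81 | $5.92 | $312.00 | $232.73
11 | $232.73 | $2.56 | $235.29 | $0.00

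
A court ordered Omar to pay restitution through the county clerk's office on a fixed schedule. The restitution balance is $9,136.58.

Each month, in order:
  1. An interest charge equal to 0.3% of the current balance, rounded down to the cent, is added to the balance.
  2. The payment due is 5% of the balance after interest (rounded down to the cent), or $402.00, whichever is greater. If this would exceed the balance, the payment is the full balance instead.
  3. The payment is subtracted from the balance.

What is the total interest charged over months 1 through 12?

# | Opening | Interest | Payment | End bal
1 | $9,136.58 | $27.40 | $458.19 | $8,705.79
2 | $8,705.79 | $26.11 | $436.59 | $8,295.31
3 | $8,295.31 | $24.88 | $416.00 | $7,904.19
4 | $7,904.19 | $23.71 | $402.00 | $7,525.90
5 | $7,525.90 | $22.57 | $402.00 | $7,146.47
6 | $7,146.47 | $21.43 | $402.00 | $6,765.90
7 | $6,765.90 | $20.29 | $402.00 | $6,384.19
8 | $6,384.19 | $19.15 | $402.00 | $6,001.34
9 | $6,001.34 | $18.00 | $402.00 | $5,617.34
10 | $5,617.34 | $16.85 | $402.00 | $5,232.19
11 | $5,232.19 | $15.69 | $402.00 | $4,845.88
12 | $4,845.88 | $14.53 | $402.00 | $4,458.41
Total interest: $27.40 + $26.11 + $24.88 + $23.71 + $22.57 + $21.43 + $20.29 + $19.15 + $18.00 + $16.85 + $15.69 + $14.53 = $250.61

$250.61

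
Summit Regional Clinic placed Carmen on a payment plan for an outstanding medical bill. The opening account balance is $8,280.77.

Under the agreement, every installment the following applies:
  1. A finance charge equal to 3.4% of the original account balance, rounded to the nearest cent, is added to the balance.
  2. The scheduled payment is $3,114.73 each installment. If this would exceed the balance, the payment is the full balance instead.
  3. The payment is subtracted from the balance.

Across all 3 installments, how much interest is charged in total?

$844.65

Installment 1: opening $8,280.77; interest $281.55 → $8,562.32; payment $3,114.73; balance $5,447.59
Installment 2: opening $5,447.59; interest $281.55 → $5,729.14; payment $3,114.73; balance $2,614.41
Installment 3: opening $2,614.41; interest $281.55 → $2,895.96; payment $2,895.96; balance $0.00
Total interest: $281.55 + $281.55 + $281.55 = $844.65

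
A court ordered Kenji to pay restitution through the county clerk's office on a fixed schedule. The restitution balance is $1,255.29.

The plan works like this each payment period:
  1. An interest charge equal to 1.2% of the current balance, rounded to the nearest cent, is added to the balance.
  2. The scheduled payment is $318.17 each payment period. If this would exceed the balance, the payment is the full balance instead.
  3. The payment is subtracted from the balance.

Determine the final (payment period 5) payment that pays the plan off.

$21.12

# | Opening | Interest | Payment | End bal
1 | $1,255.29 | $15.06 | $318.17 | $952.18
2 | $952.18 | $11.43 | $318.17 | $645.44
3 | $645.44 | $7.75 | $318.17 | $335.02
4 | $335.02 | $4.02 | $318.17 | $20.87
5 | $20.87 | $0.25 | $21.12 | $0.00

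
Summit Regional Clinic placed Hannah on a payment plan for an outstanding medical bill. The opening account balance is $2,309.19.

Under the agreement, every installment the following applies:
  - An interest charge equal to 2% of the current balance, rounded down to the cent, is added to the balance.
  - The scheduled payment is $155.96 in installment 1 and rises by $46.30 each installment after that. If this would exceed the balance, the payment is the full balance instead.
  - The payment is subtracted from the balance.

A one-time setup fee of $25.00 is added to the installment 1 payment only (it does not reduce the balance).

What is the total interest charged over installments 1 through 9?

Installment 1: $2,309.19 +$46.18 interest = $2,355.37; pay $155.96 (+ $25.00 fee) → $2,199.41
Installment 2: $2,199.41 +$43.98 interest = $2,243.39; pay $202.26 → $2,041.13
Installment 3: $2,041.13 +$40.82 interest = $2,081.95; pay $248.56 → $1,833.39
Installment 4: $1,833.39 +$36.66 interest = $1,870.05; pay $294.86 → $1,575.19
Installment 5: $1,575.19 +$31.50 interest = $1,606.69; pay $341.16 → $1,265.53
Installment 6: $1,265.53 +$25.31 interest = $1,290.84; pay $387.46 → $903.38
Installment 7: $903.38 +$18.06 interest = $921.44; pay $433.76 → $487.68
Installment 8: $487.68 +$9.75 interest = $497.43; pay $480.06 → $17.37
Installment 9: $17.37 +$0.34 interest = $17.71; pay $17.71 → $0.00
Total interest: $46.18 + $43.98 + $40.82 + $36.66 + $31.50 + $25.31 + $18.06 + $9.75 + $0.34 = $252.60

$252.60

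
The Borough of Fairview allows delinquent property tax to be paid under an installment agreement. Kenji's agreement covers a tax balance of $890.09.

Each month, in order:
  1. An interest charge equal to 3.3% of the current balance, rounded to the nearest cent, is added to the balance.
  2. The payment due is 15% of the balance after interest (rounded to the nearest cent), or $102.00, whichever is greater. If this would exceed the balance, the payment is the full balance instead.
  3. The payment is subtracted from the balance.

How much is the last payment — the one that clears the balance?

# | Opening | Interest | Payment | End bal
1 | $890.09 | $29.37 | $137.92 | $781.54
2 | $781.54 | $25.79 | $121.10 | $686.23
3 | $686.23 | $22.65 | $106.33 | $602.55
4 | $602.55 | $19.88 | $102.00 | $520.43
5 | $520.43 | $17.17 | $102.00 | $435.60
6 | $435.60 | $14.37 | $102.00 | $347.97
7 | $347.97 | $11.48 | $102.00 | $257.45
8 | $257.45 | $8.50 | $102.00 | $163.95
9 | $163.95 | $5.41 | $102.00 | $67.36
10 | $67.36 | $2.22 | $69.58 | $0.00

$69.58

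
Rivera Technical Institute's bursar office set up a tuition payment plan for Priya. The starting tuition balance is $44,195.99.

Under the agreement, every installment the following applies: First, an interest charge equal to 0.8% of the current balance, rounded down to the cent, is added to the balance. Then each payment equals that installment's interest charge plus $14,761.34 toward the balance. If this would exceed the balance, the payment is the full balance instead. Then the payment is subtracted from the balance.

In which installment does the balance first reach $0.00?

Installment 1: opening $44,195.99; interest $353.56 → $44,549.55; payment $15,114.90; balance $29,434.65
Installment 2: opening $29,434.65; interest $235.47 → $29,670.12; payment $14,996.81; balance $14,673.31
Installment 3: opening $14,673.31; interest $117.38 → $14,790.69; payment $14,790.69; balance $0.00
Balance reaches $0.00 in installment 3.

3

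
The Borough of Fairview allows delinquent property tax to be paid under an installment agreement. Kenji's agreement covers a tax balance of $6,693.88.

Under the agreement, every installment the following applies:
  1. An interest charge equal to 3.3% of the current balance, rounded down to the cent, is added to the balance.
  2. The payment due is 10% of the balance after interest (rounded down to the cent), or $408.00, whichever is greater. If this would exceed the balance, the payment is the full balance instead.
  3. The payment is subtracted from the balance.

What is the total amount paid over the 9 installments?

Installment 1: $6,693.88 +$220.89 interest = $6,914.77; pay $691.47 → $6,223.30
Installment 2: $6,223.30 +$205.36 interest = $6,428.66; pay $642.86 → $5,785.80
Installment 3: $5,785.80 +$190.93 interest = $5,976.73; pay $597.67 → $5,379.06
Installment 4: $5,379.06 +$177.50 interest = $5,556.56; pay $555.65 → $5,000.91
Installment 5: $5,000.91 +$165.03 interest = $5,165.94; pay $516.59 → $4,649.35
Installment 6: $4,649.35 +$153.42 interest = $4,802.77; pay $480.27 → $4,322.50
Installment 7: $4,322.50 +$142.64 interest = $4,465.14; pay $446.51 → $4,018.63
Installment 8: $4,018.63 +$132.61 interest = $4,151.24; pay $415.12 → $3,736.12
Installment 9: $3,736.12 +$123.29 interest = $3,859.41; pay $408.00 → $3,451.41
Total paid: $4,754.14

$4,754.14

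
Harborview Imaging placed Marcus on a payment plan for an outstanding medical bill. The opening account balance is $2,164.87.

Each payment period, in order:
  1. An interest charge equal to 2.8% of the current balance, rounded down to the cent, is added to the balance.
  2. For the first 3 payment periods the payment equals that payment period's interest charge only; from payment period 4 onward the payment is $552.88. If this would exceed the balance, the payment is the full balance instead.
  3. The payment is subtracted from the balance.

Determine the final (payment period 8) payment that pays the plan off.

# | Opening | Interest | Payment | End bal
1 | $2,164.87 | $60.61 | $60.61 | $2,164.87
2 | $2,164.87 | $60.61 | $60.61 | $2,164.87
3 | $2,164.87 | $60.61 | $60.61 | $2,164.87
4 | $2,164.87 | $60.61 | $552.88 | $1,672.60
5 | $1,672.60 | $46.83 | $552.88 | $1,166.55
6 | $1,166.55 | $32.66 | $552.88 | $646.33
7 | $646.33 | $18.09 | $552.88 | $111.54
8 | $111.54 | $3.12 | $114.66 | $0.00

$114.66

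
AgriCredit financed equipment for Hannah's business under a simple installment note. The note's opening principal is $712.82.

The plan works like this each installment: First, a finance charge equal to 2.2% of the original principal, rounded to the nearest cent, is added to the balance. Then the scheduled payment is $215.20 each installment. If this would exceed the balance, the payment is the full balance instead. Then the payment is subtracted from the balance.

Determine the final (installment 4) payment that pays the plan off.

# | Opening | Interest | Payment | End bal
1 | $712.82 | $15.68 | $215.20 | $513.30
2 | $513.30 | $15.68 | $215.20 | $313.78
3 | $313.78 | $15.68 | $215.20 | $114.26
4 | $114.26 | $15.68 | $129.94 | $0.00

$129.94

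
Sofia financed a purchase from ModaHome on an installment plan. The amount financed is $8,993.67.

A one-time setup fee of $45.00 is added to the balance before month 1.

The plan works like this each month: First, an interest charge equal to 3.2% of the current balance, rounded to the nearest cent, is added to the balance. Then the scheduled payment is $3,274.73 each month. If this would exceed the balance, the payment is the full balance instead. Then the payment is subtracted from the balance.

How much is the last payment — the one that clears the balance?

$3,067.26

Month 1: $9,038.67 +$289.24 interest = $9,327.91; pay $3,274.73 → $6,053.18
Month 2: $6,053.18 +$193.70 interest = $6,246.88; pay $3,274.73 → $2,972.15
Month 3: $2,972.15 +$95.11 interest = $3,067.26; pay $3,067.26 → $0.00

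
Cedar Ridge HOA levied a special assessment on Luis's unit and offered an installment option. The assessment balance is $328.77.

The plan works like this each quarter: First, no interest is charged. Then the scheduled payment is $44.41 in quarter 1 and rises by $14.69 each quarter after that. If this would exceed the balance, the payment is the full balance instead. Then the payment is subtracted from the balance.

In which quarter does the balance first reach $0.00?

Quarter 1: opening $328.77; payment $44.41; balance $284.36
Quarter 2: opening $284.36; payment $59.10; balance $225.26
Quarter 3: opening $225.26; payment $73.79; balance $151.47
Quarter 4: opening $151.47; payment $88.48; balance $62.99
Quarter 5: opening $62.99; payment $62.99; balance $0.00
Balance reaches $0.00 in quarter 5.

5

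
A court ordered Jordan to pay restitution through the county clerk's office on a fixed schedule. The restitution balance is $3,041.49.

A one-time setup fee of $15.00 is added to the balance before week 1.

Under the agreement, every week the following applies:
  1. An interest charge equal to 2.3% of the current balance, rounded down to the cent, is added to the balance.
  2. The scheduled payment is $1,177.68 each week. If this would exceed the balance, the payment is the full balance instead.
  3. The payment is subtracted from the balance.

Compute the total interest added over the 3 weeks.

$133.88

Week 1: $3,056.49 +$70.29 interest = $3,126.78; pay $1,177.68 → $1,949.10
Week 2: $1,949.10 +$44.82 interest = $1,993.92; pay $1,177.68 → $816.24
Week 3: $816.24 +$18.77 interest = $835.01; pay $835.01 → $0.00
Total interest: $70.29 + $44.82 + $18.77 = $133.88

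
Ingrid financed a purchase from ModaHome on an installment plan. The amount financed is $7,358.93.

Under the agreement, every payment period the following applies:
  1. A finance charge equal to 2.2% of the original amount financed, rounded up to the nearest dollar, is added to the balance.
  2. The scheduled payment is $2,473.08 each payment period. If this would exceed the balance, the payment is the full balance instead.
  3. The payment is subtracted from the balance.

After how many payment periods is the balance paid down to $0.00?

Payment period 1: $7,358.93 +$162.00 interest = $7,520.93; pay $2,473.08 → $5,047.85
Payment period 2: $5,047.85 +$162.00 interest = $5,209.85; pay $2,473.08 → $2,736.77
Payment period 3: $2,736.77 +$162.00 interest = $2,898.77; pay $2,473.08 → $425.69
Payment period 4: $425.69 +$162.00 interest = $587.69; pay $587.69 → $0.00
Balance reaches $0.00 in payment period 4.

4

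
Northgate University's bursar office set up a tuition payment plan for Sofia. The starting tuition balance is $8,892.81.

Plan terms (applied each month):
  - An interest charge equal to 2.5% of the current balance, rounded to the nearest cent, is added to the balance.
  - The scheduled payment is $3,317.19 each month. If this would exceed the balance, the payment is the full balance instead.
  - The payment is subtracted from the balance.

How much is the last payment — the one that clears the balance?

$2,691.34

# | Opening | Interest | Payment | End bal
1 | $8,892.81 | $222.32 | $3,317.19 | $5,797.94
2 | $5,797.94 | $144.95 | $3,317.19 | $2,625.70
3 | $2,625.70 | $65.64 | $2,691.34 | $0.00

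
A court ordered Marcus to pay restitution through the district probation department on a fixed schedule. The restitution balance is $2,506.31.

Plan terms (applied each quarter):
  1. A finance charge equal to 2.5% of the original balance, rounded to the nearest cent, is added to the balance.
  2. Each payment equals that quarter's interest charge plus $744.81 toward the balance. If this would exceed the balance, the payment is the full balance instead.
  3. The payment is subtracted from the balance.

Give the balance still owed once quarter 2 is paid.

Quarter 1: opening $2,506.31; interest $62.66 → $2,568.97; payment $807.47; balance $1,761.50
Quarter 2: opening $1,761.50; interest $62.66 → $1,824.16; payment $807.47; balance $1,016.69

$1,016.69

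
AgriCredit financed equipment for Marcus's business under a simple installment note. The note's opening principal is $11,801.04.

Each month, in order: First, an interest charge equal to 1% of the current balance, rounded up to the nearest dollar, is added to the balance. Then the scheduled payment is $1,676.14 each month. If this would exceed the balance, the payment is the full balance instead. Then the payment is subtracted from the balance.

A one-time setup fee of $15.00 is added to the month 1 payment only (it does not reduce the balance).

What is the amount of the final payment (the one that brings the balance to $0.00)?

# | Opening | Interest | Payment | Fee | End bal
1 | $11,801.04 | $119.00 | $1,676.14 | $15.00 | $10,243.90
2 | $10,243.90 | $103.00 | $1,676.14 | — | $8,670.76
3 | $8,670.76 | $87.00 | $1,676.14 | — | $7,081.62
4 | $7,081.62 | $71.00 | $1,676.14 | — | $5,476.48
5 | $5,476.48 | $55.00 | $1,676.14 | — | $3,855.34
6 | $3,855.34 | $39.00 | $1,676.14 | — | $2,218.20
7 | $2,218.20 | $23.00 | $1,676.14 | — | $565.06
8 | $565.06 | $6.00 | $571.06 | — | $0.00

$571.06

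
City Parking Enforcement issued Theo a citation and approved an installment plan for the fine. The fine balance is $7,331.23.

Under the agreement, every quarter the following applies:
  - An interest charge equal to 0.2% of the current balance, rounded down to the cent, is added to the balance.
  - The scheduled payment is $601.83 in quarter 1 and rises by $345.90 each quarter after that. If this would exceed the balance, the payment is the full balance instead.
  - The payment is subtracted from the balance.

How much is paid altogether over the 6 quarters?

$7,387.65

# | Opening | Interest | Payment | End bal
1 | $7,331.23 | $14.66 | $601.83 | $6,744.06
2 | $6,744.06 | $13.48 | $947.73 | $5,809.81
3 | $5,809.81 | $11.61 | $1,293.63 | $4,527.79
4 | $4,527.79 | $9.05 | $1,639.53 | $2,897.31
5 | $2,897.31 | $5.79 | $1,985.43 | $917.67
6 | $917.67 | $1.83 | $919.50 | $0.00
Total paid: $7,387.65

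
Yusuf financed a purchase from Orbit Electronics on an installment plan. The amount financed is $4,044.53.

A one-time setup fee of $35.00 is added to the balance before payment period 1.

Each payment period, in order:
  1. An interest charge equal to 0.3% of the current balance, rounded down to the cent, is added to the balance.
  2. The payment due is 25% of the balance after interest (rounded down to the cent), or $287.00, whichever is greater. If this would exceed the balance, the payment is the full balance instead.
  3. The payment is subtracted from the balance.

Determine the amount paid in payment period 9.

$128.34

Payment period 1: $4,079.53 +$12.23 interest = $4,091.76; pay $1,022.94 → $3,068.82
Payment period 2: $3,068.82 +$9.20 interest = $3,078.02; pay $769.50 → $2,308.52
Payment period 3: $2,308.52 +$6.92 interest = $2,315.44; pay $578.86 → $1,736.58
Payment period 4: $1,736.58 +$5.20 interest = $1,741.78; pay $435.44 → $1,306.34
Payment period 5: $1,306.34 +$3.91 interest = $1,310.25; pay $327.56 → $982.69
Payment period 6: $982.69 +$2.94 interest = $985.63; pay $287.00 → $698.63
Payment period 7: $698.63 +$2.09 interest = $700.72; pay $287.00 → $413.72
Payment period 8: $413.72 +$1.24 interest = $414.96; pay $287.00 → $127.96
Payment period 9: $127.96 +$0.38 interest = $128.34; pay $128.34 → $0.00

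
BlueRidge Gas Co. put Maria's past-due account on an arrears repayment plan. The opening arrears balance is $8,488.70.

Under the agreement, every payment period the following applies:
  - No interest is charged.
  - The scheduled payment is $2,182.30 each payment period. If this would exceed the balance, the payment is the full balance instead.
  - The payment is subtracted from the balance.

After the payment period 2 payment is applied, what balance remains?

$4,124.10

Payment period 1: $8,488.70 − $2,182.30 → $6,306.40
Payment period 2: $6,306.40 − $2,182.30 → $4,124.10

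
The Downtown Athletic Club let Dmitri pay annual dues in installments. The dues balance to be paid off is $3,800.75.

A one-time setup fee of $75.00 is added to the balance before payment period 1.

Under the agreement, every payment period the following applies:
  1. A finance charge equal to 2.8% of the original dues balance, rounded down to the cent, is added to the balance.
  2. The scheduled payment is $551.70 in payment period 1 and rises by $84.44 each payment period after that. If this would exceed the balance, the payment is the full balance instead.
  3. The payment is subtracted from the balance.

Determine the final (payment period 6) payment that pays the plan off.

# | Opening | Interest | Payment | End bal
1 | $3,875.75 | $106.42 | $551.70 | $3,430.47
2 | $3,430.47 | $106.42 | $636.14 | $2,900.75
3 | $2,900.75 | $106.42 | $720.58 | $2,286.59
4 | $2,286.59 | $106.42 | $805.02 | $1,587.99
5 | $1,587.99 | $106.42 | $889.46 | $804.95
6 | $804.95 | $106.42 | $911.37 | $0.00

$911.37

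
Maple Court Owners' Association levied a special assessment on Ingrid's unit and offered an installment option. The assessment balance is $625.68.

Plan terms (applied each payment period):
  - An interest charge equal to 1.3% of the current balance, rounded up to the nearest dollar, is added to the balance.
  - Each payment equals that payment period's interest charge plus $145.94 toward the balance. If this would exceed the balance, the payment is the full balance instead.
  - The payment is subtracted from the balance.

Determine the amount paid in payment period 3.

$150.94

# | Opening | Interest | Payment | End bal
1 | $625.68 | $9.00 | $154.94 | $479.74
2 | $479.74 | $7.00 | $152.94 | $333.80
3 | $333.80 | $5.00 | $150.94 | $187.86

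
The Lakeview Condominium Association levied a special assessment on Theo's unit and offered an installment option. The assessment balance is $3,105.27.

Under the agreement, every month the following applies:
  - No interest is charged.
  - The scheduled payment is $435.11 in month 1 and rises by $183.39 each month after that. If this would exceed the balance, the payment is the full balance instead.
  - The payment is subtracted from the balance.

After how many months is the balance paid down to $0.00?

# | Opening | Payment | End bal
1 | $3,105.27 | $435.11 | $2,670.16
2 | $2,670.16 | $618.50 | $2,051.66
3 | $2,051.66 | $801.89 | $1,249.77
4 | $1,249.77 | $985.28 | $264.49
5 | $264.49 | $264.49 | $0.00
Balance reaches $0.00 in month 5.

5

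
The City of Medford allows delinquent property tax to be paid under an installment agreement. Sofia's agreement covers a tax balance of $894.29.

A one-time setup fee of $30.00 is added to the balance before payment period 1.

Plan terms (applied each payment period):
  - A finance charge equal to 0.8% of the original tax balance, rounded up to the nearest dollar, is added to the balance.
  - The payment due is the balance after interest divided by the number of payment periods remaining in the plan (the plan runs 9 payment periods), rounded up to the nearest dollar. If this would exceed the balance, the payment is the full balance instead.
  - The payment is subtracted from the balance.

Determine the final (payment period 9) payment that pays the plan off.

$124.29

Payment period 1: $924.29 +$8.00 interest = $932.29; pay $104.00 → $828.29
Payment period 2: $828.29 +$8.00 interest = $836.29; pay $105.00 → $731.29
Payment period 3: $731.29 +$8.00 interest = $739.29; pay $106.00 → $633.29
Payment period 4: $633.29 +$8.00 interest = $641.29; pay $107.00 → $534.29
Payment period 5: $534.29 +$8.00 interest = $542.29; pay $109.00 → $433.29
Payment period 6: $433.29 +$8.00 interest = $441.29; pay $111.00 → $330.29
Payment period 7: $330.29 +$8.00 interest = $338.29; pay $113.00 → $225.29
Payment period 8: $225.29 +$8.00 interest = $233.29; pay $117.00 → $116.29
Payment period 9: $116.29 +$8.00 interest = $124.29; pay $124.29 → $0.00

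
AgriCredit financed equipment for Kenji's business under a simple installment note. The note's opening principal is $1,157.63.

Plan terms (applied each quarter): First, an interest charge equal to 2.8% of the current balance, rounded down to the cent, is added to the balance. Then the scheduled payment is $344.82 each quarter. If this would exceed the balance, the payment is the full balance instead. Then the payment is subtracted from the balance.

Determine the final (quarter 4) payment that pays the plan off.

$199.33

Quarter 1: opening $1,157.63; interest $32.41 → $1,190.04; payment $344.82; balance $845.22
Quarter 2: opening $845.22; interest $23.66 → $868.88; payment $344.82; balance $524.06
Quarter 3: opening $524.06; interest $14.67 → $538.73; payment $344.82; balance $193.91
Quarter 4: opening $193.91; interest $5.42 → $199.33; payment $199.33; balance $0.00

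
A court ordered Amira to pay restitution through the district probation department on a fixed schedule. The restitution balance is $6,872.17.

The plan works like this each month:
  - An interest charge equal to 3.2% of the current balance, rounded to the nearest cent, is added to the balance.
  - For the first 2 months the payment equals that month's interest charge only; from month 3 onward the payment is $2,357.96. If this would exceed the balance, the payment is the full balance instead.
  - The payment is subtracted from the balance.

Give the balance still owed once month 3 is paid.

$4,734.12

Month 1: opening $6,872.17; interest $219.91 → $7,092.08; payment $219.91; balance $6,872.17
Month 2: opening $6,872.17; interest $219.91 → $7,092.08; payment $219.91; balance $6,872.17
Month 3: opening $6,872.17; interest $219.91 → $7,092.08; payment $2,357.96; balance $4,734.12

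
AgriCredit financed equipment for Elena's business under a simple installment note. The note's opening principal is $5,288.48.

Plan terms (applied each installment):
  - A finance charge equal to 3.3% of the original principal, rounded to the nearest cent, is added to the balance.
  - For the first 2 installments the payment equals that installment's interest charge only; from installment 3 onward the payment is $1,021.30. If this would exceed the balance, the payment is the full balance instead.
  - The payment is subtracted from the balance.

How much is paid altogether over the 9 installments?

$6,859.16

Installment 1: $5,288.48 +$174.52 interest = $5,463.00; pay $174.52 → $5,288.48
Installment 2: $5,288.48 +$174.52 interest = $5,463.00; pay $174.52 → $5,288.48
Installment 3: $5,288.48 +$174.52 interest = $5,463.00; pay $1,021.30 → $4,441.70
Installment 4: $4,441.70 +$174.52 interest = $4,616.22; pay $1,021.30 → $3,594.92
Installment 5: $3,594.92 +$174.52 interest = $3,769.44; pay $1,021.30 → $2,748.14
Installment 6: $2,748.14 +$174.52 interest = $2,922.66; pay $1,021.30 → $1,901.36
Installment 7: $1,901.36 +$174.52 interest = $2,075.88; pay $1,021.30 → $1,054.58
Installment 8: $1,054.58 +$174.52 interest = $1,229.10; pay $1,021.30 → $207.80
Installment 9: $207.80 +$174.52 interest = $382.32; pay $382.32 → $0.00
Total paid: $6,859.16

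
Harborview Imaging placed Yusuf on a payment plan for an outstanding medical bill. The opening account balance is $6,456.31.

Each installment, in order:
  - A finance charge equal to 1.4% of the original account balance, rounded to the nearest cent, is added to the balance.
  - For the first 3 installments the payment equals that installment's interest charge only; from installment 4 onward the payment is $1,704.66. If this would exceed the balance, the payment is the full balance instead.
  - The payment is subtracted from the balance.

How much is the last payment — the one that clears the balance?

$1,703.89

# | Opening | Interest | Payment | End bal
1 | $6,456.31 | $90.39 | $90.39 | $6,456.31
2 | $6,456.31 | $90.39 | $90.39 | $6,456.31
3 | $6,456.31 | $90.39 | $90.39 | $6,456.31
4 | $6,456.31 | $90.39 | $1,704.66 | $4,842.04
5 | $4,842.04 | $90.39 | $1,704.66 | $3,227.77
6 | $3,227.77 | $90.39 | $1,704.66 | $1,613.50
7 | $1,613.50 | $90.39 | $1,703.89 | $0.00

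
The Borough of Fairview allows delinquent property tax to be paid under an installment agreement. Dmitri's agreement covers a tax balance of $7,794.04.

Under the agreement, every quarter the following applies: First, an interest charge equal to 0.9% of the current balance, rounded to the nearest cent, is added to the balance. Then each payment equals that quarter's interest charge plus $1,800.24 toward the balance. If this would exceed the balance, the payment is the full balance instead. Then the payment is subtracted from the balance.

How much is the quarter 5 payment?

$598.42

Quarter 1: $7,794.04 +$70.15 interest = $7,864.19; pay $1,870.39 → $5,993.80
Quarter 2: $5,993.80 +$53.94 interest = $6,047.74; pay $1,854.18 → $4,193.56
Quarter 3: $4,193.56 +$37.74 interest = $4,231.30; pay $1,837.98 → $2,393.32
Quarter 4: $2,393.32 +$21.54 interest = $2,414.86; pay $1,821.78 → $593.08
Quarter 5: $593.08 +$5.34 interest = $598.42; pay $598.42 → $0.00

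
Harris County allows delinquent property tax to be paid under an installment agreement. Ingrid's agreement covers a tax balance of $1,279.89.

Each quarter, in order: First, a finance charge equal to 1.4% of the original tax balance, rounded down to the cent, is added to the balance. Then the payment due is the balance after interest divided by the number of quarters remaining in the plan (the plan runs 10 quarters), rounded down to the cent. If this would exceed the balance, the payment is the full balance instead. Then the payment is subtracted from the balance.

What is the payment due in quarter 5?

Quarter 1: opening $1,279.89; interest $17.91 → $1,297.80; payment $129.78; balance $1,168.02
Quarter 2: opening $1,168.02; interest $17.91 → $1,185.93; payment $131.77; balance $1,054.16
Quarter 3: opening $1,054.16; interest $17.91 → $1,072.07; payment $134.00; balance $938.07
Quarter 4: opening $938.07; interest $17.91 → $955.98; payment $136.56; balance $819.42
Quarter 5: opening $819.42; interest $17.91 → $837.33; payment $139.55; balance $697.78

$139.55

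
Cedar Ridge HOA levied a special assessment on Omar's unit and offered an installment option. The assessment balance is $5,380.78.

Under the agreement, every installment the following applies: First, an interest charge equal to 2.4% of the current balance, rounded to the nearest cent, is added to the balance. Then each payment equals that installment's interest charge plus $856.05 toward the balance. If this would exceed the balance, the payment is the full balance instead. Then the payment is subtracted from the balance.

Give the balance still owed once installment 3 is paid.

$2,812.63

# | Opening | Interest | Payment | End bal
1 | $5,380.78 | $129.14 | $985.19 | $4,524.73
2 | $4,524.73 | $108.59 | $964.64 | $3,668.68
3 | $3,668.68 | $88.05 | $944.10 | $2,812.63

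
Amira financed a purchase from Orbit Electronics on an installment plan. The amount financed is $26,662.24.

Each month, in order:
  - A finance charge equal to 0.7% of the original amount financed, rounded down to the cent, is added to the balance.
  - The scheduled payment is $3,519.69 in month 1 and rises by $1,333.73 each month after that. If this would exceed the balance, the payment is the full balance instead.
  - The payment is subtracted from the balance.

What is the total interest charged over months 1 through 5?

$933.15

Month 1: opening $26,662.24; interest $186.63 → $26,848.87; payment $3,519.69; balance $23,329.18
Month 2: opening $23,329.18; interest $186.63 → $23,515.81; payment $4,853.42; balance $18,662.39
Month 3: opening $18,662.39; interest $186.63 → $18,849.02; payment $6,187.15; balance $12,661.87
Month 4: opening $12,661.87; interest $186.63 → $12,848.50; payment $7,520.88; balance $5,327.62
Month 5: opening $5,327.62; interest $186.63 → $5,514.25; payment $5,514.25; balance $0.00
Total interest: $186.63 + $186.63 + $186.63 + $186.63 + $186.63 = $933.15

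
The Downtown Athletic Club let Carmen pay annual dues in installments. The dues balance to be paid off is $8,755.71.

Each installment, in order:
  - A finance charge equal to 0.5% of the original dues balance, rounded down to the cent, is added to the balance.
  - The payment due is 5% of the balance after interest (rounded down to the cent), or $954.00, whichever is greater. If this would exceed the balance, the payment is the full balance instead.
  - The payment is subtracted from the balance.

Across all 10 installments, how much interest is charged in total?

$437.70

Installment 1: $8,755.71 +$43.77 interest = $8,799.48; pay $954.00 → $7,845.48
Installment 2: $7,845.48 +$43.77 interest = $7,889.25; pay $954.00 → $6,935.25
Installment 3: $6,935.25 +$43.77 interest = $6,979.02; pay $954.00 → $6,025.02
Installment 4: $6,025.02 +$43.77 interest = $6,068.79; pay $954.00 → $5,114.79
Installment 5: $5,114.79 +$43.77 interest = $5,158.56; pay $954.00 → $4,204.56
Installment 6: $4,204.56 +$43.77 interest = $4,248.33; pay $954.00 → $3,294.33
Installment 7: $3,294.33 +$43.77 interest = $3,338.10; pay $954.00 → $2,384.10
Installment 8: $2,384.10 +$43.77 interest = $2,427.87; pay $954.00 → $1,473.87
Installment 9: $1,473.87 +$43.77 interest = $1,517.64; pay $954.00 → $563.64
Installment 10: $563.64 +$43.77 interest = $607.41; pay $607.41 → $0.00
Total interest: $43.77 + $43.77 + $43.77 + $43.77 + $43.77 + $43.77 + $43.77 + $43.77 + $43.77 + $43.77 = $437.70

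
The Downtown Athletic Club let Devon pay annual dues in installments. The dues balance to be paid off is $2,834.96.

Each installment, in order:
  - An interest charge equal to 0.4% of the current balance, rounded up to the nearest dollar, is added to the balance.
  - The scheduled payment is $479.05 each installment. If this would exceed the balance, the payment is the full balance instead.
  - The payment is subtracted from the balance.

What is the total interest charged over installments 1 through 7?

Installment 1: $2,834.96 +$12.00 interest = $2,846.96; pay $479.05 → $2,367.91
Installment 2: $2,367.91 +$10.00 interest = $2,377.91; pay $479.05 → $1,898.86
Installment 3: $1,898.86 +$8.00 interest = $1,906.86; pay $479.05 → $1,427.81
Installment 4: $1,427.81 +$6.00 interest = $1,433.81; pay $479.05 → $954.76
Installment 5: $954.76 +$4.00 interest = $958.76; pay $479.05 → $479.71
Installment 6: $479.71 +$2.00 interest = $481.71; pay $479.05 → $2.66
Installment 7: $2.66 +$1.00 interest = $3.66; pay $3.66 → $0.00
Total interest: $12.00 + $10.00 + $8.00 + $6.00 + $4.00 + $2.00 + $1.00 = $43.00

$43.00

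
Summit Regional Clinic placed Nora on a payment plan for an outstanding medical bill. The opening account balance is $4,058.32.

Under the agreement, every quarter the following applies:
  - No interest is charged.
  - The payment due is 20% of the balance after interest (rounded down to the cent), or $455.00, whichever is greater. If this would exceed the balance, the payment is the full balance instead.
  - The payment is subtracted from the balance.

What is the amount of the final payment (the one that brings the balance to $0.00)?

Quarter 1: opening $4,058.32; payment $811.66; balance $3,246.66
Quarter 2: opening $3,246.66; payment $649.33; balance $2,597.33
Quarter 3: opening $2,597.33; payment $519.46; balance $2,077.87
Quarter 4: opening $2,077.87; payment $455.00; balance $1,622.87
Quarter 5: opening $1,622.87; payment $455.00; balance $1,167.87
Quarter 6: opening $1,167.87; payment $455.00; balance $712.87
Quarter 7: opening $712.87; payment $455.00; balance $257.87
Quarter 8: opening $257.87; payment $257.87; balance $0.00

$257.87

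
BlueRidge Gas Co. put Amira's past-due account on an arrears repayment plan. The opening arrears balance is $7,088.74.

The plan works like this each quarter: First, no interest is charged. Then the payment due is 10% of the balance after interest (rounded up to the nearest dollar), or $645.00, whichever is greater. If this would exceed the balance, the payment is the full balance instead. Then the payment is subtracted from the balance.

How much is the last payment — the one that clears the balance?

$574.74

Quarter 1: $7,088.74 − $709.00 → $6,379.74
Quarter 2: $6,379.74 − $645.00 → $5,734.74
Quarter 3: $5,734.74 − $645.00 → $5,089.74
Quarter 4: $5,089.74 − $645.00 → $4,444.74
Quarter 5: $4,444.74 − $645.00 → $3,799.74
Quarter 6: $3,799.74 − $645.00 → $3,154.74
Quarter 7: $3,154.74 − $645.00 → $2,509.74
Quarter 8: $2,509.74 − $645.00 → $1,864.74
Quarter 9: $1,864.74 − $645.00 → $1,219.74
Quarter 10: $1,219.74 − $645.00 → $574.74
Quarter 11: $574.74 − $574.74 → $0.00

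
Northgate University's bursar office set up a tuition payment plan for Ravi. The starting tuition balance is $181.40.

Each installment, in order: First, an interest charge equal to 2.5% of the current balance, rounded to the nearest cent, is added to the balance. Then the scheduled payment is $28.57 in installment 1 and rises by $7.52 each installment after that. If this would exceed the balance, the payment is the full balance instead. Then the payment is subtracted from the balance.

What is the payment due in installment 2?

$36.09

Installment 1: opening $181.40; interest $4.54 → $185.94; payment $28.57; balance $157.37
Installment 2: opening $157.37; interest $3.93 → $161.30; payment $36.09; balance $125.21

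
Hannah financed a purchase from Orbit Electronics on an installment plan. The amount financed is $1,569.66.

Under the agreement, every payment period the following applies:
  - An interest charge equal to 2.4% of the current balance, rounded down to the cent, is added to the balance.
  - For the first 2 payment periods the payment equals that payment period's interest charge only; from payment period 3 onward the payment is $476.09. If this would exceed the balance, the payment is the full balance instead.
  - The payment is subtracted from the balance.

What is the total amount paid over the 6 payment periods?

$1,731.52

Payment period 1: opening $1,569.66; interest $37.67 → $1,607.33; payment $37.67; balance $1,569.66
Payment period 2: opening $1,569.66; interest $37.67 → $1,607.33; payment $37.67; balance $1,569.66
Payment period 3: opening $1,569.66; interest $37.67 → $1,607.33; payment $476.09; balance $1,131.24
Payment period 4: opening $1,131.24; interest $27.14 → $1,158.38; payment $476.09; balance $682.29
Payment period 5: opening $682.29; interest $16.37 → $698.66; payment $476.09; balance $222.57
Payment period 6: opening $222.57; interest $5.34 → $227.91; payment $227.91; balance $0.00
Total paid: $1,731.52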